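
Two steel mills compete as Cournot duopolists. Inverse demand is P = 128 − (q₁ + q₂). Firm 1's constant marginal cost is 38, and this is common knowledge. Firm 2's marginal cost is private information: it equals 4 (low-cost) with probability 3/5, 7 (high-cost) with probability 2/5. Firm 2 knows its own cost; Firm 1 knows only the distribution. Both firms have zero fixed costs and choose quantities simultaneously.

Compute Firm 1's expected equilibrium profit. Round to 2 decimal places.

Type-c best response for Firm 2: q₂(c) = (128 − c)/2 − q₁/2.
Firm 1 maximizes expected profit; its first-order condition is 128 − 2q₁ − E[q₂] − 38 = 0.
Substituting E[q₂] and solving: E[c₂] = 5.2, so q₁ = (128 − 2·38 + 5.2)/3 = 19.0667.
E[P] = 128 − (q₁ + E[q₂]) = 57.0667; Firm 1's expected profit = (E[P] − 38)·q₁ = (57.0667 − 38)·19.0667 = 363.538.

363.54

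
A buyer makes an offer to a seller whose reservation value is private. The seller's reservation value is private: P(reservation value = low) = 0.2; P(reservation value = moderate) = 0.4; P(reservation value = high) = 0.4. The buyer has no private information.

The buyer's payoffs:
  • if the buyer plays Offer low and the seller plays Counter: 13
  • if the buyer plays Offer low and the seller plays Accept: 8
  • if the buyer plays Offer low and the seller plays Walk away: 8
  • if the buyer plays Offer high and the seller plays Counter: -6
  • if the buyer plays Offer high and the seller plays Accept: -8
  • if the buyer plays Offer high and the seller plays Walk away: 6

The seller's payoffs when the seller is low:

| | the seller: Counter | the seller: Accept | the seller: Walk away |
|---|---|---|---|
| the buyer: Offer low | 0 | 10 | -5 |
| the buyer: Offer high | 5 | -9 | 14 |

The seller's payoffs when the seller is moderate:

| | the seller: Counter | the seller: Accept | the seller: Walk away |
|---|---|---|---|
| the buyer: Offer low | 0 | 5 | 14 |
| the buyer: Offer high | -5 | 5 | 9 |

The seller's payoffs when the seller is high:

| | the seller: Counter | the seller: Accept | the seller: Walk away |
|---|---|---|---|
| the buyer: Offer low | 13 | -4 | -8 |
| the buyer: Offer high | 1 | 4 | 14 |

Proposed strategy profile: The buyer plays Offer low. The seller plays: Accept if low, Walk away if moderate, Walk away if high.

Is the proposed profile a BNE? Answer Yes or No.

No

A profile is a BNE iff every type of every player is best-responding given beliefs about the other side.
The buyer plays Offer low: E[Offer low] = 0.2·(8) + 0.4·(8) + 0.4·(8) = 8; E[Offer high] = 3.2. Best-responding. ✓
The seller (reservation value low), facing Offer low: Counter gives 0, Accept gives 10, Walk away gives -5. Proposed Accept is best. ✓
The seller (reservation value moderate), facing Offer low: Counter gives 0, Accept gives 5, Walk away gives 14. Proposed Walk away is best. ✓
The seller (reservation value high), facing Offer low: Counter gives 13, Accept gives -4, Walk away gives -8. Proposed Walk away is not best — profitable deviation exists. ✗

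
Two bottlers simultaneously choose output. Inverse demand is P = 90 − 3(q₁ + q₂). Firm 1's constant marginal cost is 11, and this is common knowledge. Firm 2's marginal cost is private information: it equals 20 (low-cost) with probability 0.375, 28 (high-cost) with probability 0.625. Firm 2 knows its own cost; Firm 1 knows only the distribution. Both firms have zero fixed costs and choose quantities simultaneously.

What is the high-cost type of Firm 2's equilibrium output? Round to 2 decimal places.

5.17

Firm 2 with cost c maximizes (90 − 3(q₁+q₂) − c)·q₂, giving q₂(c) = (90 − c − 3q₁)/6.
E[c₂] = 0.375·20 + 0.625·28 = 25
Firm 1's FOC against E[q₂] yields q₁ = (90 − 2·11 + E[c₂])/9 = (90 − 22 + 25)/9 = 10.3333.
q₂(high-cost) = (90 − 28 − 3·10.3333)/6 = 5.16667.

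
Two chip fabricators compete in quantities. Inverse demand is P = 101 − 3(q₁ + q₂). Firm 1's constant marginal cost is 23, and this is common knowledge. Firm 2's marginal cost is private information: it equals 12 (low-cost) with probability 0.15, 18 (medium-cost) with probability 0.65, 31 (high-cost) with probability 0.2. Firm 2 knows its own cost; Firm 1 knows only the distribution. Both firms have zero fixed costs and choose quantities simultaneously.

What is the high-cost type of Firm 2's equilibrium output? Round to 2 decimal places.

Firm 2 with cost c maximizes (101 − 3(q₁+q₂) − c)·q₂, giving q₂(c) = (101 − c − 3q₁)/6.
E[c₂] = 0.15·12 + 0.65·18 + 0.2·31 = 19.7
Firm 1's FOC against E[q₂] yields q₁ = (101 − 2·23 + E[c₂])/9 = (101 − 46 + 19.7)/9 = 8.3.
q₂(high-cost) = (101 − 31 − 3·8.3)/6 = 7.51667.

7.52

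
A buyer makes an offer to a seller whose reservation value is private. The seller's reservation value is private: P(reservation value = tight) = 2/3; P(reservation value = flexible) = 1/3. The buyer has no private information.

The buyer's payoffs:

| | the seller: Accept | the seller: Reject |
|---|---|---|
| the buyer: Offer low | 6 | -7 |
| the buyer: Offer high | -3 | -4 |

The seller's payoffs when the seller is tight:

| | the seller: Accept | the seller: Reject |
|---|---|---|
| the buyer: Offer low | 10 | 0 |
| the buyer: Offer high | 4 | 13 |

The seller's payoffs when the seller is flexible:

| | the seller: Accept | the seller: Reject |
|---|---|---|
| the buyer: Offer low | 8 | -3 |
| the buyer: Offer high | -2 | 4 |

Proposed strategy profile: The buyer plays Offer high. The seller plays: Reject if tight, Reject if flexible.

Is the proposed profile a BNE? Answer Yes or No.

Yes

The buyer plays Offer high: E[Offer high] = 2/3·(-4) + 1/3·(-4) = -4; E[Offer low] = -7. Best-responding. ✓
The seller (reservation value tight), facing Offer high: Accept gives 4, Reject gives 13. Proposed Reject is best. ✓
The seller (reservation value flexible), facing Offer high: Accept gives -2, Reject gives 4. Proposed Reject is best. ✓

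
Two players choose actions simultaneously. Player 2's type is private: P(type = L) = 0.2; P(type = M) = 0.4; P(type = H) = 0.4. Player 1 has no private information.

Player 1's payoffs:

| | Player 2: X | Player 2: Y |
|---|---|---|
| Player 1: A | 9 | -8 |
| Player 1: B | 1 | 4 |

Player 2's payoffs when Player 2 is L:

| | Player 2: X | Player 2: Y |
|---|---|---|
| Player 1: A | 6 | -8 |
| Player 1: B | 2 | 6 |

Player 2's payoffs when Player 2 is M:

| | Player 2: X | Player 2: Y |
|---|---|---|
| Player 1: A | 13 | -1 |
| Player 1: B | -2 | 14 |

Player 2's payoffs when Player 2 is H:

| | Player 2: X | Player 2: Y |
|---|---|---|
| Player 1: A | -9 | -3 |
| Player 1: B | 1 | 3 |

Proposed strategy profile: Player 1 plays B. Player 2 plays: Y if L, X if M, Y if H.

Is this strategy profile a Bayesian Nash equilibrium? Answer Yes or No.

No

A profile is a BNE iff every type of every player is best-responding given beliefs about the other side.
Player 1 plays B: E[B] = 0.2·(4) + 0.4·(1) + 0.4·(4) = 2.8; E[A] = -1.2. Best-responding. ✓
Player 2 (type L), facing B: X gives 2, Y gives 6. Proposed Y is best. ✓
Player 2 (type M), facing B: X gives -2, Y gives 14. Proposed X is not best — profitable deviation exists. ✗
Player 2 (type H), facing B: X gives 1, Y gives 3. Proposed Y is best. ✓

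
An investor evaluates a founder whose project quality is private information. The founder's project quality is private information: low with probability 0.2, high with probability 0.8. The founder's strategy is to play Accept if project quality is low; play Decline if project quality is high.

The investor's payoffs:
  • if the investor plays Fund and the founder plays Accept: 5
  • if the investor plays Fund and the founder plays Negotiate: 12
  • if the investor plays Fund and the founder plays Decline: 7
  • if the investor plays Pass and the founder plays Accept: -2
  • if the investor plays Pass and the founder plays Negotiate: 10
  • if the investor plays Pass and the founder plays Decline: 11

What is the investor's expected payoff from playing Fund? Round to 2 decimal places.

E[Fund] = 0.2·5 + 0.8·7 = 1 + 5.6 = 6.6

6.60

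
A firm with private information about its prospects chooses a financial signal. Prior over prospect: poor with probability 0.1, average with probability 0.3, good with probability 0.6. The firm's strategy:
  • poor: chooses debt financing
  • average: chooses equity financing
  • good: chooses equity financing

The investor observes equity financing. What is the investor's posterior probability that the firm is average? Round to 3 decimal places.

P(equity financing) = 0.1·0 + 0.3·1 + 0.6·1 = 0.9
P(average | equity financing) = (0.3·1) / 0.9 = 0.3 / 0.9 = 0.333333

0.333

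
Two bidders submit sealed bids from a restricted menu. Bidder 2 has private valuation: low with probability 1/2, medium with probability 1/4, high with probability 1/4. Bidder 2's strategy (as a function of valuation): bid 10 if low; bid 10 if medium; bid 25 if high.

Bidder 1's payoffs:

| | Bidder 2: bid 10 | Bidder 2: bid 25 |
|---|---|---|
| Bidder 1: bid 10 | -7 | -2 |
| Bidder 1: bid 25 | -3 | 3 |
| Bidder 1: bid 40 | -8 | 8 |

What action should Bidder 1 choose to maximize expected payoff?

bid 25

E[bid 10] = 1/2·(-7) + 1/4·(-7) + 1/4·(-2) = -23/4
E[bid 25] = 1/2·(-3) + 1/4·(-3) + 1/4·(3) = -3/2
E[bid 40] = 1/2·(-8) + 1/4·(-8) + 1/4·(8) = -4
Best response: bid 25 (-3/2 is the largest).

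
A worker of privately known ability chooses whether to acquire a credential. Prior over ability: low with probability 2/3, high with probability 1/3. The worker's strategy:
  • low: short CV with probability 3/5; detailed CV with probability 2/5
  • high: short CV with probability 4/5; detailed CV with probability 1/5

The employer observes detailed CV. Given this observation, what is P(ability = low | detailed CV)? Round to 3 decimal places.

0.800

P(detailed CV) = (2/3)·(2/5) + (1/3)·(1/5) = 1/3
P(low | detailed CV) = ((2/3)·(2/5)) / (1/3) = (4/15) / (1/3) = 4/5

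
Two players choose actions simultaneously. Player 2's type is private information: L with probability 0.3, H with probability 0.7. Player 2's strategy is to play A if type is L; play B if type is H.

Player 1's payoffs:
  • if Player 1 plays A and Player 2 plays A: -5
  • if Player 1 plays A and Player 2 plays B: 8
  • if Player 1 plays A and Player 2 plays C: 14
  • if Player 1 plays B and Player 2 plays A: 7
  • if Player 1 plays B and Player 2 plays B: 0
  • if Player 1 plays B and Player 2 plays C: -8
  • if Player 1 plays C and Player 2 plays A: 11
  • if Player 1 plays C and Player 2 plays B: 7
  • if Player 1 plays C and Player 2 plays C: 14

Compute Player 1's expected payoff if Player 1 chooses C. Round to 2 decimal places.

8.20

E[C] = 0.3·11 + 0.7·7 = 3.3 + 4.9 = 8.2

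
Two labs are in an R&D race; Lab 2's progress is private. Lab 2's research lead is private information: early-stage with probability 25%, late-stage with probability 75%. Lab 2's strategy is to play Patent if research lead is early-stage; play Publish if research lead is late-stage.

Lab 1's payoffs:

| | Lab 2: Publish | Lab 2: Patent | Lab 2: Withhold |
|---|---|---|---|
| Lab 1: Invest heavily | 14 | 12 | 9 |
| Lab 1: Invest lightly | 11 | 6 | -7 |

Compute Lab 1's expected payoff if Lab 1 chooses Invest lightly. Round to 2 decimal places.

9.75

Take the expectation over Lab 2's research lead, weighting each type's action by its prior probability.
E[Invest lightly] = 0.25·6 + 0.75·11 = 1.5 + 8.25 = 9.75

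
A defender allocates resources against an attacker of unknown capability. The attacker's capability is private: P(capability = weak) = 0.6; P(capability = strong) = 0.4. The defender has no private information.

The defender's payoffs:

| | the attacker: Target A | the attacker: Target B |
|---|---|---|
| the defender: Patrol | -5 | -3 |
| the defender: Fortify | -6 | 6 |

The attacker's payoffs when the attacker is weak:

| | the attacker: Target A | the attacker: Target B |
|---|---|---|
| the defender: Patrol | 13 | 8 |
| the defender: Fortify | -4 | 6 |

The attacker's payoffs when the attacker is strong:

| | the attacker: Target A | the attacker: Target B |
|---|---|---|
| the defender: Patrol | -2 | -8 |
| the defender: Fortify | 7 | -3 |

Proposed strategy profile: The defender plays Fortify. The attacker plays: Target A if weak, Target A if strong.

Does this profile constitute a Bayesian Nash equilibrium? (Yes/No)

The defender plays Fortify: E[Fortify] = 0.6·(-6) + 0.4·(-6) = -6; E[Patrol] = -5. Not best-responding. ✗
The attacker (capability weak), facing Fortify: Target A gives -4, Target B gives 6. Proposed Target A is not best — profitable deviation exists. ✗
The attacker (capability strong), facing Fortify: Target A gives 7, Target B gives -3. Proposed Target A is best. ✓

No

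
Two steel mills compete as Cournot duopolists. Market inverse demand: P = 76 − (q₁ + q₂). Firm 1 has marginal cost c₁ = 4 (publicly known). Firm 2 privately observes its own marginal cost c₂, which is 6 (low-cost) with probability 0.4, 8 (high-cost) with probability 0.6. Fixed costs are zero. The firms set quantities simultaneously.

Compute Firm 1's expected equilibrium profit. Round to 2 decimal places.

628.34

Firm 2 with cost c maximizes (76 − (q₁+q₂) − c)·q₂, giving q₂(c) = (76 − c − q₁)/2.
E[c₂] = 0.4·6 + 0.6·8 = 7.2
Firm 1's FOC against E[q₂] yields q₁ = (76 − 2·4 + E[c₂])/3 = (76 − 8 + 7.2)/3 = 25.0667.
E[P] = 76 − (q₁ + E[q₂]) = 29.0667; Firm 1's expected profit = (E[P] − 4)·q₁ = (29.0667 − 4)·25.0667 = 628.338.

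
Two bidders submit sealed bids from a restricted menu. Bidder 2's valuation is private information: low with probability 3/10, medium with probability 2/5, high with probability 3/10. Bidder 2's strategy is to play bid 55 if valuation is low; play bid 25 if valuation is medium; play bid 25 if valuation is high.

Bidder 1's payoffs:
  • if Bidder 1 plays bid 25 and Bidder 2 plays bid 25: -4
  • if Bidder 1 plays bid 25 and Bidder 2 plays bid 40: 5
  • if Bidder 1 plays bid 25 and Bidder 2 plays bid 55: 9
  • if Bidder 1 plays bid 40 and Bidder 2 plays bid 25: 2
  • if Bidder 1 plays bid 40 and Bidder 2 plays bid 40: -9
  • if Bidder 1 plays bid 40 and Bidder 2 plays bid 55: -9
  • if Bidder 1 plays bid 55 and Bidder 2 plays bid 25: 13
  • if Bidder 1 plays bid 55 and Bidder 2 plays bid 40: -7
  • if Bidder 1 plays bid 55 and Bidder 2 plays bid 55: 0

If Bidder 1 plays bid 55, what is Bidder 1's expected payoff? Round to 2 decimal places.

E[bid 55] = 3/10·0 + 2/5·13 + 3/10·13 = 0 + 26/5 + 39/10 = 91/10

9.10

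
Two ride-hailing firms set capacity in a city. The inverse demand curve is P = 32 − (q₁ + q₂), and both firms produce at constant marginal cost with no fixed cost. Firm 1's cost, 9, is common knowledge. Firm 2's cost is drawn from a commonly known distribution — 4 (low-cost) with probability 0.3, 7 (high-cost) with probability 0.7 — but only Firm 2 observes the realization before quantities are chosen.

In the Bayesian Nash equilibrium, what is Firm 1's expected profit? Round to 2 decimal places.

44.89

Each type of Firm 2 best-responds to q₁; Firm 1 best-responds to the expected q₂ over Firm 2's types.
Firm 2 with cost c maximizes (32 − (q₁+q₂) − c)·q₂, giving q₂(c) = (32 − c − q₁)/2.
E[c₂] = 0.3·4 + 0.7·7 = 6.1
Firm 1's FOC against E[q₂] yields q₁ = (32 − 2·9 + E[c₂])/3 = (32 − 18 + 6.1)/3 = 6.7.
E[P] = 32 − (q₁ + E[q₂]) = 15.7; Firm 1's expected profit = (E[P] − 9)·q₁ = (15.7 − 9)·6.7 = 44.89.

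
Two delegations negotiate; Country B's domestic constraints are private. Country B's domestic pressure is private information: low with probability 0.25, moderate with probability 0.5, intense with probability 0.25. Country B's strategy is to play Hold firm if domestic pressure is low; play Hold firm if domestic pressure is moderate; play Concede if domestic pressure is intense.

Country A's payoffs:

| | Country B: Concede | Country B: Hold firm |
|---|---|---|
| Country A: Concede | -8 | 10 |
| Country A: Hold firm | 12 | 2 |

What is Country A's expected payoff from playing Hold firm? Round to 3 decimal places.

E[Hold firm] = 0.25·2 + 0.5·2 + 0.25·12 = 0.5 + 1 + 3 = 4.5

4.500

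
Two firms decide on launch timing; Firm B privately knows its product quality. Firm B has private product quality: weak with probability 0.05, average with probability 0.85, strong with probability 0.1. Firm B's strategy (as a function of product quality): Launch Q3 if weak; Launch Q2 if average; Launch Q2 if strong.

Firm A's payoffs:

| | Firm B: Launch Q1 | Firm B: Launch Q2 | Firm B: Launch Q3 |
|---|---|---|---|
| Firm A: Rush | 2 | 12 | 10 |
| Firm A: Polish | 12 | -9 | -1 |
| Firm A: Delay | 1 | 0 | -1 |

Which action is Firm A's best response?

Rush

E[Rush] = 0.05·(10) + 0.85·(12) + 0.1·(12) = 11.9
E[Polish] = 0.05·(-1) + 0.85·(-9) + 0.1·(-9) = -8.6
E[Delay] = 0.05·(-1) + 0.85·(0) + 0.1·(0) = -0.05
Best response: Rush (11.9 is the largest).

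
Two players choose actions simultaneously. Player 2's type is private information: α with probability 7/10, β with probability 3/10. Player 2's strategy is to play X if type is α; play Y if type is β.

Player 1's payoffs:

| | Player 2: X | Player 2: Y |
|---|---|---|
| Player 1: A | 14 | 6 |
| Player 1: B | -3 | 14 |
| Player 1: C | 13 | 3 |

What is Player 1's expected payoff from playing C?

E[C] = 7/10·13 + 3/10·3 = 91/10 + 9/10 = 10

10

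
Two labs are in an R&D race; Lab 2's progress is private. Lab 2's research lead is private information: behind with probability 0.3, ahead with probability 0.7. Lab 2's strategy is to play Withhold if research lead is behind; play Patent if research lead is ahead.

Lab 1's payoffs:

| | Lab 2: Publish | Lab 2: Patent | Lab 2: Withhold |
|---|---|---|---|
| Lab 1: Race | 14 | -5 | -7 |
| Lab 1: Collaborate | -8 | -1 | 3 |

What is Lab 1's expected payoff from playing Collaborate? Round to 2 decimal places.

E[Collaborate] = 0.3·3 + 0.7·(-1) = 0.9 + (-0.7) = 0.2

0.20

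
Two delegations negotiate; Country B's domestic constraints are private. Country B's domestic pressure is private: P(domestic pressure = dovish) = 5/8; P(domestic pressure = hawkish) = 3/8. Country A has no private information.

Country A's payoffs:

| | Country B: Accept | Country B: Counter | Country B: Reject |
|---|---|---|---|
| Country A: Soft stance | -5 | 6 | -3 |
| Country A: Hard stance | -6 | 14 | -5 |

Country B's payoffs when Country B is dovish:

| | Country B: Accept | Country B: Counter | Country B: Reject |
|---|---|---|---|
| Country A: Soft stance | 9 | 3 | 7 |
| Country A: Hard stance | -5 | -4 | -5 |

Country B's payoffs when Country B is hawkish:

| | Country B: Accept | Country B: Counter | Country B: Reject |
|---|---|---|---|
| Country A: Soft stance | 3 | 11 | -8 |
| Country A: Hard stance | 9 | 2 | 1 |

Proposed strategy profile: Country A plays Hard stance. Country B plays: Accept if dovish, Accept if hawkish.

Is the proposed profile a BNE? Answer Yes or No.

A profile is a BNE iff every type of every player is best-responding given beliefs about the other side.
Country A plays Hard stance: E[Hard stance] = 5/8·(-6) + 3/8·(-6) = -6; E[Soft stance] = -5. Not best-responding. ✗
Country B (domestic pressure dovish), facing Hard stance: Accept gives -5, Counter gives -4, Reject gives -5. Proposed Accept is not best — profitable deviation exists. ✗
Country B (domestic pressure hawkish), facing Hard stance: Accept gives 9, Counter gives 2, Reject gives 1. Proposed Accept is best. ✓

No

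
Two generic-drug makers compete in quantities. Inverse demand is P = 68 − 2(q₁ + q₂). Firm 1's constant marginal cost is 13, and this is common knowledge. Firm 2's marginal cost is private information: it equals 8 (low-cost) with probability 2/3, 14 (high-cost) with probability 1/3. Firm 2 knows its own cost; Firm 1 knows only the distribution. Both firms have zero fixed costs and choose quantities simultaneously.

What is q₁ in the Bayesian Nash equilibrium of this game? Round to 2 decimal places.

8.67

Type-c best response for Firm 2: q₂(c) = (68 − c)/4 − q₁/2.
Firm 1 maximizes expected profit; its first-order condition is 68 − 4q₁ − 2E[q₂] − 13 = 0.
Substituting E[q₂] and solving: E[c₂] = 10, so q₁ = (68 − 2·13 + 10)/6 = 8.66667.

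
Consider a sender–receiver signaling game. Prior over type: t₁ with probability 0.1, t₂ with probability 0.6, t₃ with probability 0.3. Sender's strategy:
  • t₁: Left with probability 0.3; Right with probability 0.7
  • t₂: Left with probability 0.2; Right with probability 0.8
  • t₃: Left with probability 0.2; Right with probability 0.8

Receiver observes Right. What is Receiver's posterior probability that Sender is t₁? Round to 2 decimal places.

0.09

P(Right) = 0.1·0.7 + 0.6·0.8 + 0.3·0.8 = 0.79
P(t₁ | Right) = (0.1·0.7) / 0.79 = 0.07 / 0.79 = 0.0886076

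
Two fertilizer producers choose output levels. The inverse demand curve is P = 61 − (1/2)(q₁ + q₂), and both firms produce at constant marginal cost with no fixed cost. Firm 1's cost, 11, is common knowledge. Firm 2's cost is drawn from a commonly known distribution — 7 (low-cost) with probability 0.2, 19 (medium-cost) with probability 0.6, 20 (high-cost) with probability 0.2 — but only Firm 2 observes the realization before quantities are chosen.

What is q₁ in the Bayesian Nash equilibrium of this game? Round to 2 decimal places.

Firm 2 with cost c maximizes (61 − (1/2)(q₁+q₂) − c)·q₂, giving q₂(c) = (61 − c − (1/2)q₁).
E[c₂] = 0.2·7 + 0.6·19 + 0.2·20 = 16.8
Firm 1's FOC against E[q₂] yields q₁ = (61 − 2·11 + E[c₂])/(3/2) = (61 − 22 + 16.8)/(3/2) = 37.2.

37.20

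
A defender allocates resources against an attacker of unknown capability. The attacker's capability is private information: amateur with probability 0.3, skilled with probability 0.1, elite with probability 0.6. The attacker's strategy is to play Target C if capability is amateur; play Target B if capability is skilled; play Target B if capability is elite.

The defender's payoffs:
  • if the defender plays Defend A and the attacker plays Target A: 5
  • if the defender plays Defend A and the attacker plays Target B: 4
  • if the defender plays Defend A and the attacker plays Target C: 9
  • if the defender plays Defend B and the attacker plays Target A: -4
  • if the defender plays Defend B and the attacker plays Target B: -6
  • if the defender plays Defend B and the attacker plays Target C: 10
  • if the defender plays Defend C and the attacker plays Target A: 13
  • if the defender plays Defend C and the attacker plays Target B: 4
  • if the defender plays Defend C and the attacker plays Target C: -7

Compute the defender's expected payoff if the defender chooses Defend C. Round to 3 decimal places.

0.700

E[Defend C] = 0.3·(-7) + 0.1·4 + 0.6·4 = (-2.1) + 0.4 + 2.4 = 0.7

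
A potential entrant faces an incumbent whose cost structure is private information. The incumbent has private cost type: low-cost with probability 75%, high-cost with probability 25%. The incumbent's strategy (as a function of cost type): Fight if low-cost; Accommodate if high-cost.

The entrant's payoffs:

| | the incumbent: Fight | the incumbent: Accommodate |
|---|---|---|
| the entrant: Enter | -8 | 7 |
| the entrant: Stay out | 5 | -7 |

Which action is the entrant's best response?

Stay out

E[Enter] = 0.75·(-8) + 0.25·(7) = -4.25
E[Stay out] = 0.75·(5) + 0.25·(-7) = 2
Best response: Stay out (2 is the largest).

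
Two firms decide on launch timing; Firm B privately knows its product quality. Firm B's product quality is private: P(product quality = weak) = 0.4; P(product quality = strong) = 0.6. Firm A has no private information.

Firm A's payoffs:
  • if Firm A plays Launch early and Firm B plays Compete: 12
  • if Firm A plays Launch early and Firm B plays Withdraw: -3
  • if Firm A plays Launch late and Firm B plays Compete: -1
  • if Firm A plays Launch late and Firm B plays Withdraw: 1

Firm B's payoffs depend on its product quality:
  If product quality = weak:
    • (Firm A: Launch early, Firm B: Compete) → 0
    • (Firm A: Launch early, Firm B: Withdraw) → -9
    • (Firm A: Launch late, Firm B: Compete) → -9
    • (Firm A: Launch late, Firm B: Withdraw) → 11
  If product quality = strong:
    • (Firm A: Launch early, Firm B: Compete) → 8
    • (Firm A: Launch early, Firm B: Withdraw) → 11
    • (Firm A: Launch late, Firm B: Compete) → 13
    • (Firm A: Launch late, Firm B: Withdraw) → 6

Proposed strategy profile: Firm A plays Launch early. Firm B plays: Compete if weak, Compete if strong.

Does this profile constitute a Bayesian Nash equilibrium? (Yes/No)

No

Firm A plays Launch early: E[Launch early] = 0.4·(12) + 0.6·(12) = 12; E[Launch late] = -1. Best-responding. ✓
Firm B (product quality weak), facing Launch early: Compete gives 0, Withdraw gives -9. Proposed Compete is best. ✓
Firm B (product quality strong), facing Launch early: Compete gives 8, Withdraw gives 11. Proposed Compete is not best — profitable deviation exists. ✗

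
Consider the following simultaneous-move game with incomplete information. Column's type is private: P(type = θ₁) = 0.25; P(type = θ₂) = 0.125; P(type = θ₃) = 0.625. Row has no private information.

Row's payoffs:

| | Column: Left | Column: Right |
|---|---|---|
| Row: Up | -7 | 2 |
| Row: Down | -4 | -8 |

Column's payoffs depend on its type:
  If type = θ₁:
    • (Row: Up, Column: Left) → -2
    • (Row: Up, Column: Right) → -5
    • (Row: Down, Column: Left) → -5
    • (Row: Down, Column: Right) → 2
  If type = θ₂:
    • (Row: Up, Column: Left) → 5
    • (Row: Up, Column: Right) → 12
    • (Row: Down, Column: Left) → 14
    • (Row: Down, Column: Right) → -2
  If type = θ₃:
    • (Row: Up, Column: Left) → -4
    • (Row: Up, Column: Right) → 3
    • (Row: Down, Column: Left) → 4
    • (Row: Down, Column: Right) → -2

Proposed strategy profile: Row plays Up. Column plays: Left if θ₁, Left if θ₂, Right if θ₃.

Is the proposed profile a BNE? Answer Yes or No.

Row plays Up: E[Up] = 0.25·(-7) + 0.125·(-7) + 0.625·(2) = -1.375; E[Down] = -6.5. Best-responding. ✓
Column (type θ₁), facing Up: Left gives -2, Right gives -5. Proposed Left is best. ✓
Column (type θ₂), facing Up: Left gives 5, Right gives 12. Proposed Left is not best — profitable deviation exists. ✗
Column (type θ₃), facing Up: Left gives -4, Right gives 3. Proposed Right is best. ✓

No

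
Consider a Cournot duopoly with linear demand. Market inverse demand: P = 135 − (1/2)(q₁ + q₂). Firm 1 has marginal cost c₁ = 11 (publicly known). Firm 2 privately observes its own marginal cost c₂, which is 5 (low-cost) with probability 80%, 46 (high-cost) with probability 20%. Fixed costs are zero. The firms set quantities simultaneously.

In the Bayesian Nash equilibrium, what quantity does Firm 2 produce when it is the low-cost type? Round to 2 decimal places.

87.93

Type-c best response for Firm 2: q₂(c) = (135 − c) − q₁/2.
Firm 1 maximizes expected profit; its first-order condition is 135 − q₁ − (1/2)E[q₂] − 11 = 0.
Substituting E[q₂] and solving: E[c₂] = 13.2, so q₁ = (135 − 2·11 + 13.2)/(3/2) = 84.1333.
q₂(low-cost) = (135 − 5 − (1/2)·84.1333) = 87.9333.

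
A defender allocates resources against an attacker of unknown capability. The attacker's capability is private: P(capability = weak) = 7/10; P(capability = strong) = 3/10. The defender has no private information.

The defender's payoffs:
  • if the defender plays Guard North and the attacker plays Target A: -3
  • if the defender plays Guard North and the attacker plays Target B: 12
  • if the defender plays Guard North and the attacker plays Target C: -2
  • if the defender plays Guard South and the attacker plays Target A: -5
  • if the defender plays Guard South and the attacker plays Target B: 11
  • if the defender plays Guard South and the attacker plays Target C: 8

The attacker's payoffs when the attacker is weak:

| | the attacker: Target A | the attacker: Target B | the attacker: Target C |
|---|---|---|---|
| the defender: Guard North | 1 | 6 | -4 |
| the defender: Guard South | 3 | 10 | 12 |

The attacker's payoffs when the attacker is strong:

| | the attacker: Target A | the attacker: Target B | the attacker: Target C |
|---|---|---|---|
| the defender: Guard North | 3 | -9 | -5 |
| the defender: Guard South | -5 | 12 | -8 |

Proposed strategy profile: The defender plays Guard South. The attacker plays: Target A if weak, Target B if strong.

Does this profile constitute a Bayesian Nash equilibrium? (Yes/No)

The defender plays Guard South: E[Guard South] = 7/10·(-5) + 3/10·(11) = -1/5; E[Guard North] = 3/2. Not best-responding. ✗
The attacker (capability weak), facing Guard South: Target A gives 3, Target B gives 10, Target C gives 12. Proposed Target A is not best — profitable deviation exists. ✗
The attacker (capability strong), facing Guard South: Target A gives -5, Target B gives 12, Target C gives -8. Proposed Target B is best. ✓

No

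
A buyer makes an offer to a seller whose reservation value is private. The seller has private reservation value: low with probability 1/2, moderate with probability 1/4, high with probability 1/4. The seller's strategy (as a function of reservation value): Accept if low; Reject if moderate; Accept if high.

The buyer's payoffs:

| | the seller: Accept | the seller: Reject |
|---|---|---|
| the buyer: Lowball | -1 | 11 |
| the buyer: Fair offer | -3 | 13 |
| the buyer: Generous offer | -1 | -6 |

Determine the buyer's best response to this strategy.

Lowball

Compute the buyer's expected payoff for each action, taking the expectation over the seller's type.
E[Lowball] = 1/2·(-1) + 1/4·(11) + 1/4·(-1) = 2
E[Fair offer] = 1/2·(-3) + 1/4·(13) + 1/4·(-3) = 1
E[Generous offer] = 1/2·(-1) + 1/4·(-6) + 1/4·(-1) = -9/4
Best response: Lowball (2 is the largest).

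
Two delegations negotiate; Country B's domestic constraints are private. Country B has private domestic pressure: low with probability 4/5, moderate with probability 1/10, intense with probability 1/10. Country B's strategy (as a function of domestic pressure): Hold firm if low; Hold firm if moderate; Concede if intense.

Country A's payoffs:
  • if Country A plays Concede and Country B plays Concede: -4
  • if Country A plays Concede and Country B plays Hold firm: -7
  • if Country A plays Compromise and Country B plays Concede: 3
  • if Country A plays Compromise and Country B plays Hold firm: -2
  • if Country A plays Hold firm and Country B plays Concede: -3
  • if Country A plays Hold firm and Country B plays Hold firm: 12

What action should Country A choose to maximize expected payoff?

Hold firm

E[Concede] = 4/5·(-7) + 1/10·(-7) + 1/10·(-4) = -67/10
E[Compromise] = 4/5·(-2) + 1/10·(-2) + 1/10·(3) = -3/2
E[Hold firm] = 4/5·(12) + 1/10·(12) + 1/10·(-3) = 21/2
Best response: Hold firm (21/2 is the largest).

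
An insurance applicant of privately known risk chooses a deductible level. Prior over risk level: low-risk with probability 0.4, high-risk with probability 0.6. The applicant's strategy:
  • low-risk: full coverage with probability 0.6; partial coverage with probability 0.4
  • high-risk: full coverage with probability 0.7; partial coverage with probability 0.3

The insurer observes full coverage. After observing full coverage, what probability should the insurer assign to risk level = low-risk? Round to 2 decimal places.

P(full coverage) = 0.4·0.6 + 0.6·0.7 = 0.66
P(low-risk | full coverage) = (0.4·0.6) / 0.66 = 0.24 / 0.66 = 0.363636

0.36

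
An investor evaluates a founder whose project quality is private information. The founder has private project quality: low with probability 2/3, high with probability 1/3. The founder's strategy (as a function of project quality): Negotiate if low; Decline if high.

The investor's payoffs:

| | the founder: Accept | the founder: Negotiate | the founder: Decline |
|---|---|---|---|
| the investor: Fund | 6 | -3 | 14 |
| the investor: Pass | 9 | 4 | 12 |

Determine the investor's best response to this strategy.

Pass

E[Fund] = 2/3·(-3) + 1/3·(14) = 8/3
E[Pass] = 2/3·(4) + 1/3·(12) = 20/3
Best response: Pass (20/3 is the largest).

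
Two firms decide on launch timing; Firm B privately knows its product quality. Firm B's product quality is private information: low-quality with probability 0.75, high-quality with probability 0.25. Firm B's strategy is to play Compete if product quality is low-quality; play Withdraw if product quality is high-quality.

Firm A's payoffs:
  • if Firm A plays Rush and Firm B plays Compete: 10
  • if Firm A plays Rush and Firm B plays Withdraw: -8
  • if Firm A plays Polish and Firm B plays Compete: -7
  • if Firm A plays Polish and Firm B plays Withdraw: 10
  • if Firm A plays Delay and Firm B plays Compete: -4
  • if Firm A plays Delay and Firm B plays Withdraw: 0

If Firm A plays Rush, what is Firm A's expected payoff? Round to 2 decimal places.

5.50

Take the expectation over Firm B's product quality, weighting each type's action by its prior probability.
E[Rush] = 0.75·10 + 0.25·(-8) = 7.5 + (-2) = 5.5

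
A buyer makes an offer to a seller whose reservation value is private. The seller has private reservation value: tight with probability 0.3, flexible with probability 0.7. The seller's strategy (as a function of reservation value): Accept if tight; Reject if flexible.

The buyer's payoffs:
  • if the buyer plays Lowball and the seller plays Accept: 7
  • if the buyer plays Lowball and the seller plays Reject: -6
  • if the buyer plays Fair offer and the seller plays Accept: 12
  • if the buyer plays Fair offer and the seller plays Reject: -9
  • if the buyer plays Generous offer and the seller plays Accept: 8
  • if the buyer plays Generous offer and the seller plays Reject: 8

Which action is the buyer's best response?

Generous offer

E[Lowball] = 0.3·(7) + 0.7·(-6) = -2.1
E[Fair offer] = 0.3·(12) + 0.7·(-9) = -2.7
E[Generous offer] = 0.3·(8) + 0.7·(8) = 8
Best response: Generous offer (8 is the largest).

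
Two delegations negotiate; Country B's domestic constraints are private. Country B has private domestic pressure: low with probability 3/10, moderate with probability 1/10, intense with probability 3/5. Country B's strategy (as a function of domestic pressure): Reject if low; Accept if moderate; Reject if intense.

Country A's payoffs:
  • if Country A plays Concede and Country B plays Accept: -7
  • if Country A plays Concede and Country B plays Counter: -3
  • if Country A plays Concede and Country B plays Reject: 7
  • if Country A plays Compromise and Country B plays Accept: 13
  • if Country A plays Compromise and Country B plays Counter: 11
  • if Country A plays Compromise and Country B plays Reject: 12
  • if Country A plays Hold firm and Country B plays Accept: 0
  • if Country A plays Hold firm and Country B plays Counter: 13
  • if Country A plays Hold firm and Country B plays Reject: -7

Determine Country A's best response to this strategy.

E[Concede] = 3/10·(7) + 1/10·(-7) + 3/5·(7) = 28/5
E[Compromise] = 3/10·(12) + 1/10·(13) + 3/5·(12) = 121/10
E[Hold firm] = 3/10·(-7) + 1/10·(0) + 3/5·(-7) = -63/10
Best response: Compromise (121/10 is the largest).

Compromise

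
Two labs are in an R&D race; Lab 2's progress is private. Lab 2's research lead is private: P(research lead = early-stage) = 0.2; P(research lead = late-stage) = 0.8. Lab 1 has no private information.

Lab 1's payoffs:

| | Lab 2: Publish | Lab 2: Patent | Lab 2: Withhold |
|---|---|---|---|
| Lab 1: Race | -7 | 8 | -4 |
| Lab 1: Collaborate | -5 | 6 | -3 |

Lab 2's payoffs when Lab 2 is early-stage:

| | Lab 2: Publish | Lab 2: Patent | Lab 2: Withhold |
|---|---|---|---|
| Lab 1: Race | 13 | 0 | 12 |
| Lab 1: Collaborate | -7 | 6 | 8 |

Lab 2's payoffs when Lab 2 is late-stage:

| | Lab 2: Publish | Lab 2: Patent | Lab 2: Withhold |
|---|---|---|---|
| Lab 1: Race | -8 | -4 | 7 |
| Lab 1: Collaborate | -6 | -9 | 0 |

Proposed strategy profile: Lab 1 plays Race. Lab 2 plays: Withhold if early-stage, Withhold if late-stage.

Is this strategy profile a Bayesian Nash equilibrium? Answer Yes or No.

A profile is a BNE iff every type of every player is best-responding given beliefs about the other side.
Lab 1 plays Race: E[Race] = 0.2·(-4) + 0.8·(-4) = -4; E[Collaborate] = -3. Not best-responding. ✗
Lab 2 (research lead early-stage), facing Race: Publish gives 13, Patent gives 0, Withhold gives 12. Proposed Withhold is not best — profitable deviation exists. ✗
Lab 2 (research lead late-stage), facing Race: Publish gives -8, Patent gives -4, Withhold gives 7. Proposed Withhold is best. ✓

No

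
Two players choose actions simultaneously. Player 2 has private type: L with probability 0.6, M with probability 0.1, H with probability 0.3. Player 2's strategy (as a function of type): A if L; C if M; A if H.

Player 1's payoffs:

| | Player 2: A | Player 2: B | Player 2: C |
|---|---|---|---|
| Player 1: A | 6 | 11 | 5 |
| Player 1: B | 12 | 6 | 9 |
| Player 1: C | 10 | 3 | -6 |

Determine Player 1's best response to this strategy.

Compute Player 1's expected payoff for each action, taking the expectation over Player 2's type.
E[A] = 0.6·(6) + 0.1·(5) + 0.3·(6) = 5.9
E[B] = 0.6·(12) + 0.1·(9) + 0.3·(12) = 11.7
E[C] = 0.6·(10) + 0.1·(-6) + 0.3·(10) = 8.4
Best response: B (11.7 is the largest).

B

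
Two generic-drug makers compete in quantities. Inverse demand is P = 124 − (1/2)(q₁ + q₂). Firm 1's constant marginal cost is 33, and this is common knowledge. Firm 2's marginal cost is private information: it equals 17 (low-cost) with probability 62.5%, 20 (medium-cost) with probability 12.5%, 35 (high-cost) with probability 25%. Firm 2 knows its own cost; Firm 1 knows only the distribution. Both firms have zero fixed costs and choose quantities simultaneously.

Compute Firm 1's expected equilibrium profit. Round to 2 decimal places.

1417.78

Type-c best response for Firm 2: q₂(c) = (124 − c) − q₁/2.
Firm 1 maximizes expected profit; its first-order condition is 124 − q₁ − (1/2)E[q₂] − 33 = 0.
Substituting E[q₂] and solving: E[c₂] = 21.875, so q₁ = (124 − 2·33 + 21.875)/(3/2) = 53.25.
E[P] = 124 − (1/2)·(q₁ + E[q₂]) = 59.625; Firm 1's expected profit = (E[P] − 33)·q₁ = (59.625 − 33)·53.25 = 1417.78.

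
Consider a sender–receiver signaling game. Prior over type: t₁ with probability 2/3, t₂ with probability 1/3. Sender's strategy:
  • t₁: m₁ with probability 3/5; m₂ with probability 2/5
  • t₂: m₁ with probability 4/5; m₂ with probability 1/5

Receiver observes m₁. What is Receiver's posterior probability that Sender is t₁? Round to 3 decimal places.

0.600

P(m₁) = (2/3)·(3/5) + (1/3)·(4/5) = 2/3
P(t₁ | m₁) = ((2/3)·(3/5)) / (2/3) = (2/5) / (2/3) = 3/5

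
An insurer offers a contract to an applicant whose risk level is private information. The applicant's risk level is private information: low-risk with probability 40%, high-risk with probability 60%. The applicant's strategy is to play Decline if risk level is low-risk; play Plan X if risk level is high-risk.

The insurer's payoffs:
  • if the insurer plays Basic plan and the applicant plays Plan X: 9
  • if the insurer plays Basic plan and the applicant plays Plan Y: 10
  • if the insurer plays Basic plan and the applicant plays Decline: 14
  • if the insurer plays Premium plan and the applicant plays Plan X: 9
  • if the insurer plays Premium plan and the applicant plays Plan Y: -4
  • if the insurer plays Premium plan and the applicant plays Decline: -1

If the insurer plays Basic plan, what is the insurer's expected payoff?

11

E[Basic plan] = 0.4·14 + 0.6·9 = 5.6 + 5.4 = 11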